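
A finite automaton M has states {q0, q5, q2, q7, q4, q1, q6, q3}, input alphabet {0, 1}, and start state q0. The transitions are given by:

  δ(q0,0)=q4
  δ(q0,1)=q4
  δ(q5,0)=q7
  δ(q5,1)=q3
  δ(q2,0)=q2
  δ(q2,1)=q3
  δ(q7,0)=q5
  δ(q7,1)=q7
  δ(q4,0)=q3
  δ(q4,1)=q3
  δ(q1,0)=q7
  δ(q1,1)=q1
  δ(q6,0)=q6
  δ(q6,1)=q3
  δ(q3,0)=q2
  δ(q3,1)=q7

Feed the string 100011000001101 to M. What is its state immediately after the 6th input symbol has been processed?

q7

Trace: q0 -1-> q4 -0-> q3 -0-> q2 -0-> q2 -1-> q3 -1-> q7
After 6 symbols: q7.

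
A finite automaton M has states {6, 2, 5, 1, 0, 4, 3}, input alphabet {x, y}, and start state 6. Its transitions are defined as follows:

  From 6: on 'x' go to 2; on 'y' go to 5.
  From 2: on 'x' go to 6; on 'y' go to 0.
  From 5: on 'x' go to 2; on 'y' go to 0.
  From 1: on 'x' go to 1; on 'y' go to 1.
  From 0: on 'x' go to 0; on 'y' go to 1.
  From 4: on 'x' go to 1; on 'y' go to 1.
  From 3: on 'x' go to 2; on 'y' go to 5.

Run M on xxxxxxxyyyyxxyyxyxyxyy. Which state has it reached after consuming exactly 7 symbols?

6 → 2 → 6 → 2 → 6 → 2 → 6 → 2
After 7 symbols: 2.

2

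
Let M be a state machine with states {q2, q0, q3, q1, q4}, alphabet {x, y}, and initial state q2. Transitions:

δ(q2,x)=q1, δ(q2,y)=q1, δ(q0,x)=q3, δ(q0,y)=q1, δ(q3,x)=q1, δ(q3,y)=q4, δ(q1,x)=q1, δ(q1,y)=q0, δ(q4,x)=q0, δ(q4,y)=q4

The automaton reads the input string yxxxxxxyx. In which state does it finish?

q3

start at q2
read 'y': q2 → q1
read 'x': q1 → q1
read 'x': q1 → q1
read 'x': q1 → q1
read 'x': q1 → q1
read 'x': q1 → q1
read 'x': q1 → q1
read 'y': q1 → q0
read 'x': q0 → q3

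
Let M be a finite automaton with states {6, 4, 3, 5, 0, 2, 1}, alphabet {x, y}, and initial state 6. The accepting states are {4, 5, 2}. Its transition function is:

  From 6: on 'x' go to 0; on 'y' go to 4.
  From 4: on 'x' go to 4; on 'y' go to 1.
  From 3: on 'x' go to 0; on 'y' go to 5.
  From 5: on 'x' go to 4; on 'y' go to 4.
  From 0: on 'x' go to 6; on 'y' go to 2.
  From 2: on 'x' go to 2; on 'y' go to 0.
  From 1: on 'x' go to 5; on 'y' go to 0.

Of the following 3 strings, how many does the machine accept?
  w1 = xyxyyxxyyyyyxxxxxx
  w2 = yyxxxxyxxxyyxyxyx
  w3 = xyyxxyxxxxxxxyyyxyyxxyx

2

w1: 6 → 0 → 2 → 2 → 0 → 2 → 2 → 2 → 0 → 2 → 0 → 2 → 0 → 6 → 0 → 6 → 0 → 6 → 0  → end 0, rejected
w2: 6 → 4 → 1 → 5 → 4 → 4 → 4 → 1 → 5 → 4 → 4 → 1 → 0 → 6 → 4 → 4 → 1 → 5  → end 5, accepted
w3: 6 → 0 → 2 → 0 → 6 → 0 → 2 → 2 → 2 → 2 → 2 → 2 → 2 → 2 → 0 → 2 → 0 → 6 → 4 → 1 → 5 → 4 → 1 → 5  → end 5, accepted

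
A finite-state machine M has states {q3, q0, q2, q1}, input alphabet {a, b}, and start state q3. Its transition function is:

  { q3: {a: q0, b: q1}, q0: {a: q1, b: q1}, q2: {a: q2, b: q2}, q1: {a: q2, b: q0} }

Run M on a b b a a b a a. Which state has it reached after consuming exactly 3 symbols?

Trace: q3 -a-> q0 -b-> q1 -b-> q0
After 3 symbols: q0.

q0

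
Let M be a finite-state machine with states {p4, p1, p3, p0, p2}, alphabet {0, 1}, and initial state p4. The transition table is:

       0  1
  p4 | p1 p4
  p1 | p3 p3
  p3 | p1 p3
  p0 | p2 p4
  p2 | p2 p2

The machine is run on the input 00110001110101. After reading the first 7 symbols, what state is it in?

p1

p4 → p1 → p3 → p3 → p3 → p1 → p3 → p1
After 7 symbols: p1.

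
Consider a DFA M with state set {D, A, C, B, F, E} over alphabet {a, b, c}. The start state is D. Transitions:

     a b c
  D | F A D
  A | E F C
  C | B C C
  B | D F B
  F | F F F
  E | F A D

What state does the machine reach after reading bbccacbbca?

F

Trace: D -b-> A -b-> F -c-> F -c-> F -a-> F -c-> F -b-> F -b-> F -c-> F -a-> F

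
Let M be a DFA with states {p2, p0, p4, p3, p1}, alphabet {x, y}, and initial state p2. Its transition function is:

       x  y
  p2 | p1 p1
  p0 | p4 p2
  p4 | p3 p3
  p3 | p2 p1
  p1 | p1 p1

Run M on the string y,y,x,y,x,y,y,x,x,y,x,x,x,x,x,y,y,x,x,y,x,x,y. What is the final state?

start at p2
read 'y': p2 → p1
read 'y': p1 → p1
read 'x': p1 → p1
read 'y': p1 → p1
read 'x': p1 → p1
read 'y': p1 → p1
read 'y': p1 → p1
read 'x': p1 → p1
read 'x': p1 → p1
read 'y': p1 → p1
read 'x': p1 → p1
read 'x': p1 → p1
read 'x': p1 → p1
read 'x': p1 → p1
read 'x': p1 → p1
read 'y': p1 → p1
read 'y': p1 → p1
read 'x': p1 → p1
read 'x': p1 → p1
read 'y': p1 → p1
read 'x': p1 → p1
read 'x': p1 → p1
read 'y': p1 → p1

p1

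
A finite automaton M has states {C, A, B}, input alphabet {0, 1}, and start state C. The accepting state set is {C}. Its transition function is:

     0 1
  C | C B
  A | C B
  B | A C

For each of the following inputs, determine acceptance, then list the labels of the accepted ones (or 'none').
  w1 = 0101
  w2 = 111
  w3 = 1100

w1:
  start at C
  read '0': C → C
  read '1': C → B
  read '0': B → A
  read '1': A → B
  end B, rejected
w2:
  start at C
  read '1': C → B
  read '1': B → C
  read '1': C → B
  end B, rejected
w3:
  start at C
  read '1': C → B
  read '1': B → C
  read '0': C → C
  read '0': C → C
  end C, accepted

w3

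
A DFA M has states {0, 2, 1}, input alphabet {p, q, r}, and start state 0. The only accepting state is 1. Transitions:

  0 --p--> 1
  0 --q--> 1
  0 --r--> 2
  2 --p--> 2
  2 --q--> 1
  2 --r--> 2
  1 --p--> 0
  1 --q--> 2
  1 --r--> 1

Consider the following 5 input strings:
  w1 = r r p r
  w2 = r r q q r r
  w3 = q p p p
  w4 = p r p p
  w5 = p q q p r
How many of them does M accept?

w1: 0 → 2 → 2 → 2 → 2  → end 2, rejected
w2: 0 → 2 → 2 → 1 → 2 → 2 → 2  → end 2, rejected
w3: 0 → 1 → 0 → 1 → 0  → end 0, rejected
w4: 0 → 1 → 1 → 0 → 1  → end 1, accepted
w5: 0 → 1 → 2 → 1 → 0 → 2  → end 2, rejected

1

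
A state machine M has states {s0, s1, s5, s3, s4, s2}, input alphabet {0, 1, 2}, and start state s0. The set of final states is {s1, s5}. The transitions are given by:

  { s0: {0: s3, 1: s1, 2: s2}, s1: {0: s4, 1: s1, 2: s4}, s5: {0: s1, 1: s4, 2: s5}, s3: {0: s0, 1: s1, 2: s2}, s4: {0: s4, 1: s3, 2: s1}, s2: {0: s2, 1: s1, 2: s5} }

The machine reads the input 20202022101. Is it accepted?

Yes

start at s0
read '2': s0 → s2
read '0': s2 → s2
read '2': s2 → s5
read '0': s5 → s1
read '2': s1 → s4
read '0': s4 → s4
read '2': s4 → s1
read '2': s1 → s4
read '1': s4 → s3
read '0': s3 → s0
read '1': s0 → s1
End state s1 is accepting.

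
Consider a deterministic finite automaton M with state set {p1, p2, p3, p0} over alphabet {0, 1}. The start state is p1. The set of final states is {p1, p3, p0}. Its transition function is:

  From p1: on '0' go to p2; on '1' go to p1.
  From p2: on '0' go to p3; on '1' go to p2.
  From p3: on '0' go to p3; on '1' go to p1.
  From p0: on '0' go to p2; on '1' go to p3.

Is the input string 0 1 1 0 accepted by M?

Trace: p1 -0-> p2 -1-> p2 -1-> p2 -0-> p3
End state p3 is accepting.

Yes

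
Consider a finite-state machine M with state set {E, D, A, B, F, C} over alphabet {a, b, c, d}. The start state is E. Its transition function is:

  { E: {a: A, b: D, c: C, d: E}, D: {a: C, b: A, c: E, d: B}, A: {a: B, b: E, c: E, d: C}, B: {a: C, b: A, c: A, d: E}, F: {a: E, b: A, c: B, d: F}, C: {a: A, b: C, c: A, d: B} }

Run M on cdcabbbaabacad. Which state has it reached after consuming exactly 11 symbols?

A

Trace: E -c-> C -d-> B -c-> A -a-> B -b-> A -b-> E -b-> D -a-> C -a-> A -b-> E -a-> A
After 11 symbols: A.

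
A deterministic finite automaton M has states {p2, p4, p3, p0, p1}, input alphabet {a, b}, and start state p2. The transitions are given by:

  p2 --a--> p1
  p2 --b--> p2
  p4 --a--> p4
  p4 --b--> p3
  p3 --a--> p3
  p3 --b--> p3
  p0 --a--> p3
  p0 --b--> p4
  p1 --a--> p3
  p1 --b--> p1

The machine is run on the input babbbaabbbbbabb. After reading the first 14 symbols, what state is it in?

start at p2
read 'b': p2 → p2
read 'a': p2 → p1
read 'b': p1 → p1
read 'b': p1 → p1
read 'b': p1 → p1
read 'a': p1 → p3
read 'a': p3 → p3
read 'b': p3 → p3
read 'b': p3 → p3
read 'b': p3 → p3
read 'b': p3 → p3
read 'b': p3 → p3
read 'a': p3 → p3
read 'b': p3 → p3
After 14 symbols: p3.

p3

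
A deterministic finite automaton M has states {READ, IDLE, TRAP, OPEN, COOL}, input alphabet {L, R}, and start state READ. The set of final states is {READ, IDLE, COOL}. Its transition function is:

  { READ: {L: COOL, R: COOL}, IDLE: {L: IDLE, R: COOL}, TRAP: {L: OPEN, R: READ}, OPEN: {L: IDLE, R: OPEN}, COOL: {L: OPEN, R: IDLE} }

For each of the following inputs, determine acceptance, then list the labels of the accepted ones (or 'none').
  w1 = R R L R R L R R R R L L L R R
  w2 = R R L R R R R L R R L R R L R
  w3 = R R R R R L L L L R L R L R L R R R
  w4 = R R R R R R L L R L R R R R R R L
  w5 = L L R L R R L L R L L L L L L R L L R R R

w1: READ → COOL → IDLE → IDLE → COOL → IDLE → IDLE → COOL → IDLE → COOL → IDLE → IDLE → IDLE → IDLE → COOL → IDLE  → end IDLE, accepted
w2: READ → COOL → IDLE → IDLE → COOL → IDLE → COOL → IDLE → IDLE → COOL → IDLE → IDLE → COOL → IDLE → IDLE → COOL  → end COOL, accepted
w3: READ → COOL → IDLE → COOL → IDLE → COOL → OPEN → IDLE → IDLE → IDLE → COOL → OPEN → OPEN → IDLE → COOL → OPEN → OPEN → OPEN → OPEN  → end OPEN, rejected
w4: READ → COOL → IDLE → COOL → IDLE → COOL → IDLE → IDLE → IDLE → COOL → OPEN → OPEN → OPEN → OPEN → OPEN → OPEN → OPEN → IDLE  → end IDLE, accepted
w5: READ → COOL → OPEN → OPEN → IDLE → COOL → IDLE → IDLE → IDLE → COOL → OPEN → IDLE → IDLE → IDLE → IDLE → IDLE → COOL → OPEN → IDLE → COOL → IDLE → COOL  → end COOL, accepted

w1, w2, w4, w5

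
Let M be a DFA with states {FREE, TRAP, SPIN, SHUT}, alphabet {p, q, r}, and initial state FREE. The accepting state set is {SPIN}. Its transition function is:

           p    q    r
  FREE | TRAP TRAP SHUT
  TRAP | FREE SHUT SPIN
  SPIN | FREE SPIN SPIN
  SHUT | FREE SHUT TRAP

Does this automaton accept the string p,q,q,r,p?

No

FREE → TRAP → SHUT → SHUT → TRAP → FREE
End state FREE is not accepting.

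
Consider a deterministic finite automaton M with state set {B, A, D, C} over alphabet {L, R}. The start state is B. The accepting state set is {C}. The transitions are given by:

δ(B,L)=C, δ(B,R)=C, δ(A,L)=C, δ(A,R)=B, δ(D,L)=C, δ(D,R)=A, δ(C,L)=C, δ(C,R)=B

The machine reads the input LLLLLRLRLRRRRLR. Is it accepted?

start at B
read 'L': B → C
read 'L': C → C
read 'L': C → C
read 'L': C → C
read 'L': C → C
read 'R': C → B
read 'L': B → C
read 'R': C → B
read 'L': B → C
read 'R': C → B
read 'R': B → C
read 'R': C → B
read 'R': B → C
read 'L': C → C
read 'R': C → B
End state B is not accepting.

No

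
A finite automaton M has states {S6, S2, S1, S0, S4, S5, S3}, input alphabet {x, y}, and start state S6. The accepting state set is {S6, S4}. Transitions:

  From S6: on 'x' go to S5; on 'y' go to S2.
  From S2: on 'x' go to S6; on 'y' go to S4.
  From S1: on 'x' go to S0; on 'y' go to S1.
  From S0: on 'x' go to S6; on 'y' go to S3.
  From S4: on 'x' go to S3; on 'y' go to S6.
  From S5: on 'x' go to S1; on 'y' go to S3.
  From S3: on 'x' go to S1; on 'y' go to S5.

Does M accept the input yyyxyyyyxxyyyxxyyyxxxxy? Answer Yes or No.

S6 → S2 → S4 → S6 → S5 → S3 → S5 → S3 → S5 → S1 → S0 → S3 → S5 → S3 → S1 → S0 → S3 → S5 → S3 → S1 → S0 → S6 → S5 → S3
End state S3 is not accepting.

No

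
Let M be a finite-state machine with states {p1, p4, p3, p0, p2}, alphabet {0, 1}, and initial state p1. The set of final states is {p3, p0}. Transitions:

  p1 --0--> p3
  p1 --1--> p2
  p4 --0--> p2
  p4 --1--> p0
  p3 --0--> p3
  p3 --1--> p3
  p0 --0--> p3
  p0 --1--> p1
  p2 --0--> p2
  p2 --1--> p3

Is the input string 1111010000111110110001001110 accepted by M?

p1 → p2 → p3 → p3 → p3 → p3 → p3 → p3 → p3 → p3 → p3 → p3 → p3 → p3 → p3 → p3 → p3 → p3 → p3 → p3 → p3 → p3 → p3 → p3 → p3 → p3 → p3 → p3 → p3
End state p3 is accepting.

Yes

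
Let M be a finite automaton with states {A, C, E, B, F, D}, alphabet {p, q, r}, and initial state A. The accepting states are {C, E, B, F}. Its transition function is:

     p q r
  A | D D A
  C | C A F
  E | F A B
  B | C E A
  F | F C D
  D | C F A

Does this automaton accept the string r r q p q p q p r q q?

Yes

A → A → A → D → C → A → D → F → F → D → F → C
End state C is accepting.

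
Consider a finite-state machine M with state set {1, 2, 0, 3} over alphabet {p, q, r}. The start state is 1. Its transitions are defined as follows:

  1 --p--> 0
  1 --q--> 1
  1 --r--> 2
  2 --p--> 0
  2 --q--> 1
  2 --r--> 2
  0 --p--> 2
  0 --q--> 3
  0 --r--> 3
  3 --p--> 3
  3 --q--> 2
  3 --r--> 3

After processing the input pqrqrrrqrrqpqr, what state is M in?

3

Trace: 1 -p-> 0 -q-> 3 -r-> 3 -q-> 2 -r-> 2 -r-> 2 -r-> 2 -q-> 1 -r-> 2 -r-> 2 -q-> 1 -p-> 0 -q-> 3 -r-> 3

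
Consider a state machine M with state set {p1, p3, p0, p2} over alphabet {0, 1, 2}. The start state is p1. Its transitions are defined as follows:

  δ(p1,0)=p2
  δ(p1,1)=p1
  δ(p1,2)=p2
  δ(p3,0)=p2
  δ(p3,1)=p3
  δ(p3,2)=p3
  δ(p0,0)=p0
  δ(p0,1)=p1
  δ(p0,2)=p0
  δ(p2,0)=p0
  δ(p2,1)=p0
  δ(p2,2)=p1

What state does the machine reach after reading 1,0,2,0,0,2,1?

p1

p1 → p1 → p2 → p1 → p2 → p0 → p0 → p1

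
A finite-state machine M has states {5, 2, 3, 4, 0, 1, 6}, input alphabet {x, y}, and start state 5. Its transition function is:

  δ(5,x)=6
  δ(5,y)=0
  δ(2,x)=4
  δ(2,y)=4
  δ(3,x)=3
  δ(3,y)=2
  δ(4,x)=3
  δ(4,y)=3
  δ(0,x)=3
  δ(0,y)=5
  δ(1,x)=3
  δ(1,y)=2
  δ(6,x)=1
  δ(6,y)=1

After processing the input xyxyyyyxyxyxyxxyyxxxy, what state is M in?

5 → 6 → 1 → 3 → 2 → 4 → 3 → 2 → 4 → 3 → 3 → 2 → 4 → 3 → 3 → 3 → 2 → 4 → 3 → 3 → 3 → 2

2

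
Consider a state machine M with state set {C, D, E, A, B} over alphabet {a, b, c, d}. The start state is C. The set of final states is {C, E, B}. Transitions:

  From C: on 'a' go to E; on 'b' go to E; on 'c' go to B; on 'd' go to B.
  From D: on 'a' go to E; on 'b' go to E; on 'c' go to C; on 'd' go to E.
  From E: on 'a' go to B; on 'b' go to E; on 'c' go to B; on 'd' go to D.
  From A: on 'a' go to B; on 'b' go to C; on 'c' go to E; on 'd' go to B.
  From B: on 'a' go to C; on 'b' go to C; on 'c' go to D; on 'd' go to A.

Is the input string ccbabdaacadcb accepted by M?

C → B → D → E → B → C → B → C → E → B → C → B → D → E
End state E is accepting.

Yes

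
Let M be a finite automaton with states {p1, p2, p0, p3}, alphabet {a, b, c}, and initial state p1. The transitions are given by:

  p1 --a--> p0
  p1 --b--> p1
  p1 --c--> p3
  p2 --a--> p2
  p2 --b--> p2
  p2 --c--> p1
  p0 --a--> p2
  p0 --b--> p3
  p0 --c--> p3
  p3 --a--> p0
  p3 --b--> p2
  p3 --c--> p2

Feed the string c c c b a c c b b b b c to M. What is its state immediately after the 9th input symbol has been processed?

p2

Trace: p1 -c-> p3 -c-> p2 -c-> p1 -b-> p1 -a-> p0 -c-> p3 -c-> p2 -b-> p2 -b-> p2
After 9 symbols: p2.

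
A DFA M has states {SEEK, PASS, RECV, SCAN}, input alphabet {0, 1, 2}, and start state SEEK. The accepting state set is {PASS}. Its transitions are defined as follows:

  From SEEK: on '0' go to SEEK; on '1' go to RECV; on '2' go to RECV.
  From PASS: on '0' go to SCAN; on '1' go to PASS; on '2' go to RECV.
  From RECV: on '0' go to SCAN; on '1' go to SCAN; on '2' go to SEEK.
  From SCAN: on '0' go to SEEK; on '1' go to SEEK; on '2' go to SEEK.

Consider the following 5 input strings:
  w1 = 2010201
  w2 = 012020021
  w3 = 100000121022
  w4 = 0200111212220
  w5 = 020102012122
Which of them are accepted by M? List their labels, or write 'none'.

none

w1:
  start at SEEK
  read '2': SEEK → RECV
  read '0': RECV → SCAN
  read '1': SCAN → SEEK
  read '0': SEEK → SEEK
  read '2': SEEK → RECV
  read '0': RECV → SCAN
  read '1': SCAN → SEEK
  end SEEK, rejected
w2:
  start at SEEK
  read '0': SEEK → SEEK
  read '1': SEEK → RECV
  read '2': RECV → SEEK
  read '0': SEEK → SEEK
  read '2': SEEK → RECV
  read '0': RECV → SCAN
  read '0': SCAN → SEEK
  read '2': SEEK → RECV
  read '1': RECV → SCAN
  end SCAN, rejected
w3:
  start at SEEK
  read '1': SEEK → RECV
  read '0': RECV → SCAN
  read '0': SCAN → SEEK
  read '0': SEEK → SEEK
  read '0': SEEK → SEEK
  read '0': SEEK → SEEK
  read '1': SEEK → RECV
  read '2': RECV → SEEK
  read '1': SEEK → RECV
  read '0': RECV → SCAN
  read '2': SCAN → SEEK
  read '2': SEEK → RECV
  end RECV, rejected
w4:
  start at SEEK
  read '0': SEEK → SEEK
  read '2': SEEK → RECV
  read '0': RECV → SCAN
  read '0': SCAN → SEEK
  read '1': SEEK → RECV
  read '1': RECV → SCAN
  read '1': SCAN → SEEK
  read '2': SEEK → RECV
  read '1': RECV → SCAN
  read '2': SCAN → SEEK
  read '2': SEEK → RECV
  read '2': RECV → SEEK
  read '0': SEEK → SEEK
  end SEEK, rejected
w5:
  start at SEEK
  read '0': SEEK → SEEK
  read '2': SEEK → RECV
  read '0': RECV → SCAN
  read '1': SCAN → SEEK
  read '0': SEEK → SEEK
  read '2': SEEK → RECV
  read '0': RECV → SCAN
  read '1': SCAN → SEEK
  read '2': SEEK → RECV
  read '1': RECV → SCAN
  read '2': SCAN → SEEK
  read '2': SEEK → RECV
  end RECV, rejected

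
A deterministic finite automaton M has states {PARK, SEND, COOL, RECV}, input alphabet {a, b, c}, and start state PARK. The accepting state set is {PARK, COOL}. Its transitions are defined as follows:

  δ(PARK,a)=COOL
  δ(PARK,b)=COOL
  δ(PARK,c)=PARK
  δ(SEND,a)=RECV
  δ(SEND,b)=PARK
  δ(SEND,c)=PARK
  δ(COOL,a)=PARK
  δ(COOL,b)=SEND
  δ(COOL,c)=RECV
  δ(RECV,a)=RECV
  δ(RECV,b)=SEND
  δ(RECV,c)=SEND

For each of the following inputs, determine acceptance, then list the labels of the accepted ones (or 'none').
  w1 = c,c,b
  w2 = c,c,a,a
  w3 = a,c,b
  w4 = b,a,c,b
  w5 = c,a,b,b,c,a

w1, w2, w4, w5

w1: Trace: PARK -c-> PARK -c-> PARK -b-> COOL  → end COOL, accepted
w2: Trace: PARK -c-> PARK -c-> PARK -a-> COOL -a-> PARK  → end PARK, accepted
w3: Trace: PARK -a-> COOL -c-> RECV -b-> SEND  → end SEND, rejected
w4: Trace: PARK -b-> COOL -a-> PARK -c-> PARK -b-> COOL  → end COOL, accepted
w5: Trace: PARK -c-> PARK -a-> COOL -b-> SEND -b-> PARK -c-> PARK -a-> COOL  → end COOL, accepted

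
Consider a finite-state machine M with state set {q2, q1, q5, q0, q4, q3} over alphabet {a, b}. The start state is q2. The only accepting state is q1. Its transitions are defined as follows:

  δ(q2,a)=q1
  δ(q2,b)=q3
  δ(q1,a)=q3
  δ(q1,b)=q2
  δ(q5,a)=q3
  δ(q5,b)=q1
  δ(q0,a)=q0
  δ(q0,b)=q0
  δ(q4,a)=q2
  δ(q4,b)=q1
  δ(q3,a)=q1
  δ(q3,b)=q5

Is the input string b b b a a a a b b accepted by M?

No

start at q2
read 'b': q2 → q3
read 'b': q3 → q5
read 'b': q5 → q1
read 'a': q1 → q3
read 'a': q3 → q1
read 'a': q1 → q3
read 'a': q3 → q1
read 'b': q1 → q2
read 'b': q2 → q3
End state q3 is not accepting.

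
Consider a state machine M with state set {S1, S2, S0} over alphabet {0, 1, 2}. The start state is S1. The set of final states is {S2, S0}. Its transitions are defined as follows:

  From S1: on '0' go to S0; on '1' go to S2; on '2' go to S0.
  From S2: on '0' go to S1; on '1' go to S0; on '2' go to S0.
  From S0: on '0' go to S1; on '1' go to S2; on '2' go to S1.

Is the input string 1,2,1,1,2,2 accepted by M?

start at S1
read '1': S1 → S2
read '2': S2 → S0
read '1': S0 → S2
read '1': S2 → S0
read '2': S0 → S1
read '2': S1 → S0
End state S0 is accepting.

Yes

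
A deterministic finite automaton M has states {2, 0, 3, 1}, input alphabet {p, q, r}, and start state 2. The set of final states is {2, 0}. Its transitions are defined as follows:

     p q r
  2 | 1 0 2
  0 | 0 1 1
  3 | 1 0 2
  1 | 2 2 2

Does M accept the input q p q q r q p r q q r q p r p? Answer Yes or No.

No

Trace: 2 -q-> 0 -p-> 0 -q-> 1 -q-> 2 -r-> 2 -q-> 0 -p-> 0 -r-> 1 -q-> 2 -q-> 0 -r-> 1 -q-> 2 -p-> 1 -r-> 2 -p-> 1
End state 1 is not accepting.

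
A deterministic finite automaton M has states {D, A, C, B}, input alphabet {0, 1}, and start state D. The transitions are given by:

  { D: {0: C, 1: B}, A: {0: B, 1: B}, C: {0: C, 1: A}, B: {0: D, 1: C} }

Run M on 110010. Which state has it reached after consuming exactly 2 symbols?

start at D
read '1': D → B
read '1': B → C
After 2 symbols: C.

C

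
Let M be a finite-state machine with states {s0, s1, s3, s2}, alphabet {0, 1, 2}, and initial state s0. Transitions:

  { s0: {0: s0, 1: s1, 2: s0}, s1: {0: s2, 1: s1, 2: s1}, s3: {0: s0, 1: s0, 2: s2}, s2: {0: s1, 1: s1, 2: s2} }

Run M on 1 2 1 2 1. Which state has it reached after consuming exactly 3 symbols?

s1

Trace: s0 -1-> s1 -2-> s1 -1-> s1
After 3 symbols: s1.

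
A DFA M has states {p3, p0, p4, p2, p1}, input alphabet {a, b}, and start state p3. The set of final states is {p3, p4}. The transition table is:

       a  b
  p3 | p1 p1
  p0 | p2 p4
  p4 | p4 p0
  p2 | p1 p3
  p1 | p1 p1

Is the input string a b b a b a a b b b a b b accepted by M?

Trace: p3 -a-> p1 -b-> p1 -b-> p1 -a-> p1 -b-> p1 -a-> p1 -a-> p1 -b-> p1 -b-> p1 -b-> p1 -a-> p1 -b-> p1 -b-> p1
End state p1 is not accepting.

No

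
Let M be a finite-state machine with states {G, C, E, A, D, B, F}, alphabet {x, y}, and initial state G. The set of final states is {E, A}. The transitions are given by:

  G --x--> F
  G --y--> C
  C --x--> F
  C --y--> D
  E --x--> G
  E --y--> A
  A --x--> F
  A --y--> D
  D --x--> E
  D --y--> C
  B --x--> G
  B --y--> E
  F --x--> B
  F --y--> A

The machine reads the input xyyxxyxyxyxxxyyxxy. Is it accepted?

No

G → F → A → D → E → G → C → F → A → F → A → F → B → G → C → D → E → G → C
End state C is not accepting.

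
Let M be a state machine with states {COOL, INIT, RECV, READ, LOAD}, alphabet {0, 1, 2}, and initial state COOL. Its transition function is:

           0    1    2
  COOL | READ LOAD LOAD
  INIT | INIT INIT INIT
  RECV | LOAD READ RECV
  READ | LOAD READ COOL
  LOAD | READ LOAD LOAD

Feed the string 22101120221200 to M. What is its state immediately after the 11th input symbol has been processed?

LOAD

Trace: COOL -2-> LOAD -2-> LOAD -1-> LOAD -0-> READ -1-> READ -1-> READ -2-> COOL -0-> READ -2-> COOL -2-> LOAD -1-> LOAD
After 11 symbols: LOAD.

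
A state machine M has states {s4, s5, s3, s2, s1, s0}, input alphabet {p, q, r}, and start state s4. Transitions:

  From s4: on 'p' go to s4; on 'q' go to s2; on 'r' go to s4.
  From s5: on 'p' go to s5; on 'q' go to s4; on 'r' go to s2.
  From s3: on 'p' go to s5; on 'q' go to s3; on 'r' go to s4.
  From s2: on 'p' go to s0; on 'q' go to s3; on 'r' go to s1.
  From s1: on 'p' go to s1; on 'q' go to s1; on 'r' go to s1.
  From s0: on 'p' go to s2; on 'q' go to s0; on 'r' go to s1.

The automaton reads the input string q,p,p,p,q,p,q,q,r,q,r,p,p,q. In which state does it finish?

s1

start at s4
read 'q': s4 → s2
read 'p': s2 → s0
read 'p': s0 → s2
read 'p': s2 → s0
read 'q': s0 → s0
read 'p': s0 → s2
read 'q': s2 → s3
read 'q': s3 → s3
read 'r': s3 → s4
read 'q': s4 → s2
read 'r': s2 → s1
read 'p': s1 → s1
read 'p': s1 → s1
read 'q': s1 → s1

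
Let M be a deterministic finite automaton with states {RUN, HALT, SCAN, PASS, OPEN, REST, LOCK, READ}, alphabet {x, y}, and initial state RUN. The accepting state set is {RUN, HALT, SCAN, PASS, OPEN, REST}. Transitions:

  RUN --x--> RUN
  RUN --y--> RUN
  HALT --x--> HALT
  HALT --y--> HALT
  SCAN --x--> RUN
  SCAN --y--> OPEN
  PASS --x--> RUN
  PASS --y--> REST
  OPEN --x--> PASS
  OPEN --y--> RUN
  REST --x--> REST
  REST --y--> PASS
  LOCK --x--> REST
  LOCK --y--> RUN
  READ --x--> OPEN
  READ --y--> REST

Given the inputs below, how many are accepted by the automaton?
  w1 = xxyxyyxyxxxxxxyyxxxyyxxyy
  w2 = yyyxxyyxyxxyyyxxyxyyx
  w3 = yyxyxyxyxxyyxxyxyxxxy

3

w1: RUN → RUN → RUN → RUN → RUN → RUN → RUN → RUN → RUN → RUN → RUN → RUN → RUN → RUN → RUN → RUN → RUN → RUN → RUN → RUN → RUN → RUN → RUN → RUN → RUN → RUN  → end RUN, accepted
w2: RUN → RUN → RUN → RUN → RUN → RUN → RUN → RUN → RUN → RUN → RUN → RUN → RUN → RUN → RUN → RUN → RUN → RUN → RUN → RUN → RUN → RUN  → end RUN, accepted
w3: RUN → RUN → RUN → RUN → RUN → RUN → RUN → RUN → RUN → RUN → RUN → RUN → RUN → RUN → RUN → RUN → RUN → RUN → RUN → RUN → RUN → RUN  → end RUN, accepted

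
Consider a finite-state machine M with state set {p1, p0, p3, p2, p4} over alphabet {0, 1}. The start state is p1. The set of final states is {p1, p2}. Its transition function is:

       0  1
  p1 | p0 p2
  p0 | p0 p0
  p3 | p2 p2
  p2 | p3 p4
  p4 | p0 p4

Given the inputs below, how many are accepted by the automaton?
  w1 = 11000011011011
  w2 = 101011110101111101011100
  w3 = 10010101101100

w1: p1 → p2 → p4 → p0 → p0 → p0 → p0 → p0 → p0 → p0 → p0 → p0 → p0 → p0 → p0  → end p0, rejected
w2: p1 → p2 → p3 → p2 → p3 → p2 → p4 → p4 → p4 → p0 → p0 → p0 → p0 → p0 → p0 → p0 → p0 → p0 → p0 → p0 → p0 → p0 → p0 → p0 → p0  → end p0, rejected
w3: p1 → p2 → p3 → p2 → p4 → p0 → p0 → p0 → p0 → p0 → p0 → p0 → p0 → p0 → p0  → end p0, rejected

0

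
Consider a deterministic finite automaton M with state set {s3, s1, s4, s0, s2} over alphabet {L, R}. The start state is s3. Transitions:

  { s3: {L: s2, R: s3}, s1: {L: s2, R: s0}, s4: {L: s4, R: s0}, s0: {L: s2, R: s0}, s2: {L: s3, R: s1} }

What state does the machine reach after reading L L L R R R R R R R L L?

s3 → s2 → s3 → s2 → s1 → s0 → s0 → s0 → s0 → s0 → s0 → s2 → s3

s3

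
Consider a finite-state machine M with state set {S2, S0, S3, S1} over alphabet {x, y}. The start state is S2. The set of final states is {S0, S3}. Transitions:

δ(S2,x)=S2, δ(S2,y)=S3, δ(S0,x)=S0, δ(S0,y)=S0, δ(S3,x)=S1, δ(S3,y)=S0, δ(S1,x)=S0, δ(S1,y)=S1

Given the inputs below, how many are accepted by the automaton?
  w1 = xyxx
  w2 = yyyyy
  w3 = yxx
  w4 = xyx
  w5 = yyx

w1:
  start at S2
  read 'x': S2 → S2
  read 'y': S2 → S3
  read 'x': S3 → S1
  read 'x': S1 → S0
  end S0, accepted
w2:
  start at S2
  read 'y': S2 → S3
  read 'y': S3 → S0
  read 'y': S0 → S0
  read 'y': S0 → S0
  read 'y': S0 → S0
  end S0, accepted
w3:
  start at S2
  read 'y': S2 → S3
  read 'x': S3 → S1
  read 'x': S1 → S0
  end S0, accepted
w4:
  start at S2
  read 'x': S2 → S2
  read 'y': S2 → S3
  read 'x': S3 → S1
  end S1, rejected
w5:
  start at S2
  read 'y': S2 → S3
  read 'y': S3 → S0
  read 'x': S0 → S0
  end S0, accepted

4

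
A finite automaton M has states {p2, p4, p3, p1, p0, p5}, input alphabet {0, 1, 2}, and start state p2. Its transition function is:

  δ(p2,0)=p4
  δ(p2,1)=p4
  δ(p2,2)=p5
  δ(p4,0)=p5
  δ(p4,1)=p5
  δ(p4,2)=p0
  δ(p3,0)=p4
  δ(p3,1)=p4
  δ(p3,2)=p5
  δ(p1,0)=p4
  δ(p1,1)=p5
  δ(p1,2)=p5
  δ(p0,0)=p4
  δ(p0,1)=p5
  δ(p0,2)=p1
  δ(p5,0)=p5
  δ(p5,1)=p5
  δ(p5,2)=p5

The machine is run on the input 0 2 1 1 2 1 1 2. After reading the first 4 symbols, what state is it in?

p5

p2 → p4 → p0 → p5 → p5
After 4 symbols: p5.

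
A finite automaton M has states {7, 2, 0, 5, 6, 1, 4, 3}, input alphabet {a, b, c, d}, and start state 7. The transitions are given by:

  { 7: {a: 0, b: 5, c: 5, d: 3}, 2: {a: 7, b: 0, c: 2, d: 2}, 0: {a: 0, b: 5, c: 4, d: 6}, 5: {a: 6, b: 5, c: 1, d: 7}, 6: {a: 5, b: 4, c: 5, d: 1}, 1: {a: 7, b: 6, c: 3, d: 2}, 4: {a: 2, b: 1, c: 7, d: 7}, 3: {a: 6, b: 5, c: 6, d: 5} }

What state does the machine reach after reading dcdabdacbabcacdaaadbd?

start at 7
read 'd': 7 → 3
read 'c': 3 → 6
read 'd': 6 → 1
read 'a': 1 → 7
read 'b': 7 → 5
read 'd': 5 → 7
read 'a': 7 → 0
read 'c': 0 → 4
read 'b': 4 → 1
read 'a': 1 → 7
read 'b': 7 → 5
read 'c': 5 → 1
read 'a': 1 → 7
read 'c': 7 → 5
read 'd': 5 → 7
read 'a': 7 → 0
read 'a': 0 → 0
read 'a': 0 → 0
read 'd': 0 → 6
read 'b': 6 → 4
read 'd': 4 → 7

7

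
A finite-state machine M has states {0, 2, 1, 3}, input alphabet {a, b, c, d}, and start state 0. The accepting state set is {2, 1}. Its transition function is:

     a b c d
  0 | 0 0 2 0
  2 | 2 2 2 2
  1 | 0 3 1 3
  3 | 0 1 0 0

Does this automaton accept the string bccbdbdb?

Yes

Trace: 0 -b-> 0 -c-> 2 -c-> 2 -b-> 2 -d-> 2 -b-> 2 -d-> 2 -b-> 2
End state 2 is accepting.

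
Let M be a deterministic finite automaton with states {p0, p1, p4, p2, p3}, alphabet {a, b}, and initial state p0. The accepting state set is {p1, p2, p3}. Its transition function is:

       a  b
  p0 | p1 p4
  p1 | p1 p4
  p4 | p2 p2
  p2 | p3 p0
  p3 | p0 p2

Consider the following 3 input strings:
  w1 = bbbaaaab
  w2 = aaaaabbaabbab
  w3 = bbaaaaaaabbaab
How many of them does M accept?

1

w1:
  start at p0
  read 'b': p0 → p4
  read 'b': p4 → p2
  read 'b': p2 → p0
  read 'a': p0 → p1
  read 'a': p1 → p1
  read 'a': p1 → p1
  read 'a': p1 → p1
  read 'b': p1 → p4
  end p4, rejected
w2:
  start at p0
  read 'a': p0 → p1
  read 'a': p1 → p1
  read 'a': p1 → p1
  read 'a': p1 → p1
  read 'a': p1 → p1
  read 'b': p1 → p4
  read 'b': p4 → p2
  read 'a': p2 → p3
  read 'a': p3 → p0
  read 'b': p0 → p4
  read 'b': p4 → p2
  read 'a': p2 → p3
  read 'b': p3 → p2
  end p2, accepted
w3:
  start at p0
  read 'b': p0 → p4
  read 'b': p4 → p2
  read 'a': p2 → p3
  read 'a': p3 → p0
  read 'a': p0 → p1
  read 'a': p1 → p1
  read 'a': p1 → p1
  read 'a': p1 → p1
  read 'a': p1 → p1
  read 'b': p1 → p4
  read 'b': p4 → p2
  read 'a': p2 → p3
  read 'a': p3 → p0
  read 'b': p0 → p4
  end p4, rejected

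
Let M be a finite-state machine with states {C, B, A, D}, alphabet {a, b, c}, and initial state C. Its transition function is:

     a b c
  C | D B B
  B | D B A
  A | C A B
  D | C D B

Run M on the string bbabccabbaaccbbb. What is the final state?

C → B → B → D → D → B → A → C → B → B → D → C → B → A → A → A → A

A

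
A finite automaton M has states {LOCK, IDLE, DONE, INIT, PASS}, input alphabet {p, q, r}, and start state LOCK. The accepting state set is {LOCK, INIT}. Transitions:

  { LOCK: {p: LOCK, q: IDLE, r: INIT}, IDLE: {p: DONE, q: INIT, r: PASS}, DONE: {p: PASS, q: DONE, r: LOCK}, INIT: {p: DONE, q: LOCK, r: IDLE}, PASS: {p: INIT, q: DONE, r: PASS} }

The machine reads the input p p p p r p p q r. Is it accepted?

Yes

LOCK → LOCK → LOCK → LOCK → LOCK → INIT → DONE → PASS → DONE → LOCK
End state LOCK is accepting.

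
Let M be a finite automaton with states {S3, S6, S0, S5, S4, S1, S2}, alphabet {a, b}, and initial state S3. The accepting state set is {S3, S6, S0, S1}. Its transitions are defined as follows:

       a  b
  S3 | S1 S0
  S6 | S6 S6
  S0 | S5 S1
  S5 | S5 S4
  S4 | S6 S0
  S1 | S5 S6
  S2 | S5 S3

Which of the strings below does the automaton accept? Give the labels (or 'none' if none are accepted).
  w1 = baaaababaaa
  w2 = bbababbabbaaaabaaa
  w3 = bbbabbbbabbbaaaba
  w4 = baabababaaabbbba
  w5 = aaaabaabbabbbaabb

w1:
  start at S3
  read 'b': S3 → S0
  read 'a': S0 → S5
  read 'a': S5 → S5
  read 'a': S5 → S5
  read 'a': S5 → S5
  read 'b': S5 → S4
  read 'a': S4 → S6
  read 'b': S6 → S6
  read 'a': S6 → S6
  read 'a': S6 → S6
  read 'a': S6 → S6
  end S6, accepted
w2:
  start at S3
  read 'b': S3 → S0
  read 'b': S0 → S1
  read 'a': S1 → S5
  read 'b': S5 → S4
  read 'a': S4 → S6
  read 'b': S6 → S6
  read 'b': S6 → S6
  read 'a': S6 → S6
  read 'b': S6 → S6
  read 'b': S6 → S6
  read 'a': S6 → S6
  read 'a': S6 → S6
  read 'a': S6 → S6
  read 'a': S6 → S6
  read 'b': S6 → S6
  read 'a': S6 → S6
  read 'a': S6 → S6
  read 'a': S6 → S6
  end S6, accepted
w3:
  start at S3
  read 'b': S3 → S0
  read 'b': S0 → S1
  read 'b': S1 → S6
  read 'a': S6 → S6
  read 'b': S6 → S6
  read 'b': S6 → S6
  read 'b': S6 → S6
  read 'b': S6 → S6
  read 'a': S6 → S6
  read 'b': S6 → S6
  read 'b': S6 → S6
  read 'b': S6 → S6
  read 'a': S6 → S6
  read 'a': S6 → S6
  read 'a': S6 → S6
  read 'b': S6 → S6
  read 'a': S6 → S6
  end S6, accepted
w4:
  start at S3
  read 'b': S3 → S0
  read 'a': S0 → S5
  read 'a': S5 → S5
  read 'b': S5 → S4
  read 'a': S4 → S6
  read 'b': S6 → S6
  read 'a': S6 → S6
  read 'b': S6 → S6
  read 'a': S6 → S6
  read 'a': S6 → S6
  read 'a': S6 → S6
  read 'b': S6 → S6
  read 'b': S6 → S6
  read 'b': S6 → S6
  read 'b': S6 → S6
  read 'a': S6 → S6
  end S6, accepted
w5:
  start at S3
  read 'a': S3 → S1
  read 'a': S1 → S5
  read 'a': S5 → S5
  read 'a': S5 → S5
  read 'b': S5 → S4
  read 'a': S4 → S6
  read 'a': S6 → S6
  read 'b': S6 → S6
  read 'b': S6 → S6
  read 'a': S6 → S6
  read 'b': S6 → S6
  read 'b': S6 → S6
  read 'b': S6 → S6
  read 'a': S6 → S6
  read 'a': S6 → S6
  read 'b': S6 → S6
  read 'b': S6 → S6
  end S6, accepted

w1, w2, w3, w4, w5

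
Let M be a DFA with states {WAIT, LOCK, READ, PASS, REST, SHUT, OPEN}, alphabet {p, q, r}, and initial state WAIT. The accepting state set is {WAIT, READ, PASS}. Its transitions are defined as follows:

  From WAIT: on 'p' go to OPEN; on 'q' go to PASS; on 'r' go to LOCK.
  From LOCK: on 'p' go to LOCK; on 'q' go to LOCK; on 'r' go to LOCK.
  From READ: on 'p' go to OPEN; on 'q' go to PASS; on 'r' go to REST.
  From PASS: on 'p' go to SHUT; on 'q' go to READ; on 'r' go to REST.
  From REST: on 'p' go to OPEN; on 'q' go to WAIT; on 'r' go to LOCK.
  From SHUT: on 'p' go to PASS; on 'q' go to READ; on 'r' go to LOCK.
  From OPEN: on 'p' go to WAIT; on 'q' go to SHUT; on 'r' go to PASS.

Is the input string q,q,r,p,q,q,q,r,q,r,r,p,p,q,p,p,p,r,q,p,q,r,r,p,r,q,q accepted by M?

Trace: WAIT -q-> PASS -q-> READ -r-> REST -p-> OPEN -q-> SHUT -q-> READ -q-> PASS -r-> REST -q-> WAIT -r-> LOCK -r-> LOCK -p-> LOCK -p-> LOCK -q-> LOCK -p-> LOCK -p-> LOCK -p-> LOCK -r-> LOCK -q-> LOCK -p-> LOCK -q-> LOCK -r-> LOCK -r-> LOCK -p-> LOCK -r-> LOCK -q-> LOCK -q-> LOCK
End state LOCK is not accepting.

No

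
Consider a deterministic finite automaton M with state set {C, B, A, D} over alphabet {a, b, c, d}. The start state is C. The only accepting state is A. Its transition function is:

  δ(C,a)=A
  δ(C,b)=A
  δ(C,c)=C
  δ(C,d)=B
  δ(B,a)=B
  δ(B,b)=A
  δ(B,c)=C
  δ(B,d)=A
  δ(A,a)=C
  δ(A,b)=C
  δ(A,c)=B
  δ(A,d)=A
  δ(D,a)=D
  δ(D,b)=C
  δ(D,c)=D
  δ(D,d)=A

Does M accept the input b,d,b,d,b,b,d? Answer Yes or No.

start at C
read 'b': C → A
read 'd': A → A
read 'b': A → C
read 'd': C → B
read 'b': B → A
read 'b': A → C
read 'd': C → B
End state B is not accepting.

No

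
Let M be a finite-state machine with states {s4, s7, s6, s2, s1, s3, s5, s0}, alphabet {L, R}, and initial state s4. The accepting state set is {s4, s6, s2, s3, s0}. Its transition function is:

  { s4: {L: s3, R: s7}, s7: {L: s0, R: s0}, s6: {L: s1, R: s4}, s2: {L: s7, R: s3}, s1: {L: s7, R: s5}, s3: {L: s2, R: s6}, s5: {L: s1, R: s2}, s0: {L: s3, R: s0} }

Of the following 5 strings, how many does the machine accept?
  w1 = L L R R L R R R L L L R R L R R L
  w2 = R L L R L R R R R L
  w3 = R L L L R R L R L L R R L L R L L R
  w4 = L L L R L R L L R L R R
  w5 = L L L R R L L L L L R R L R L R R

4

w1: Trace: s4 -L-> s3 -L-> s2 -R-> s3 -R-> s6 -L-> s1 -R-> s5 -R-> s2 -R-> s3 -L-> s2 -L-> s7 -L-> s0 -R-> s0 -R-> s0 -L-> s3 -R-> s6 -R-> s4 -L-> s3  → end s3, accepted
w2: Trace: s4 -R-> s7 -L-> s0 -L-> s3 -R-> s6 -L-> s1 -R-> s5 -R-> s2 -R-> s3 -R-> s6 -L-> s1  → end s1, rejected
w3: Trace: s4 -R-> s7 -L-> s0 -L-> s3 -L-> s2 -R-> s3 -R-> s6 -L-> s1 -R-> s5 -L-> s1 -L-> s7 -R-> s0 -R-> s0 -L-> s3 -L-> s2 -R-> s3 -L-> s2 -L-> s7 -R-> s0  → end s0, accepted
w4: Trace: s4 -L-> s3 -L-> s2 -L-> s7 -R-> s0 -L-> s3 -R-> s6 -L-> s1 -L-> s7 -R-> s0 -L-> s3 -R-> s6 -R-> s4  → end s4, accepted
w5: Trace: s4 -L-> s3 -L-> s2 -L-> s7 -R-> s0 -R-> s0 -L-> s3 -L-> s2 -L-> s7 -L-> s0 -L-> s3 -R-> s6 -R-> s4 -L-> s3 -R-> s6 -L-> s1 -R-> s5 -R-> s2  → end s2, accepted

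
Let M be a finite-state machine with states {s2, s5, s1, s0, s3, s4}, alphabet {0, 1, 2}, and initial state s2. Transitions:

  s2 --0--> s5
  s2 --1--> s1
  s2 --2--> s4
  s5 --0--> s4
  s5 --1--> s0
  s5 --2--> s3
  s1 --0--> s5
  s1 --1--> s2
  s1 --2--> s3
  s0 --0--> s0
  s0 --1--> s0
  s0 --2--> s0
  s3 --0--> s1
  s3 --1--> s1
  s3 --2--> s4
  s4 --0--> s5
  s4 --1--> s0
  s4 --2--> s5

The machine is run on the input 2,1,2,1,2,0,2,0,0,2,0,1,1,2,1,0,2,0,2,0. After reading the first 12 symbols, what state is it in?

s0

start at s2
read '2': s2 → s4
read '1': s4 → s0
read '2': s0 → s0
read '1': s0 → s0
read '2': s0 → s0
read '0': s0 → s0
read '2': s0 → s0
read '0': s0 → s0
read '0': s0 → s0
read '2': s0 → s0
read '0': s0 → s0
read '1': s0 → s0
After 12 symbols: s0.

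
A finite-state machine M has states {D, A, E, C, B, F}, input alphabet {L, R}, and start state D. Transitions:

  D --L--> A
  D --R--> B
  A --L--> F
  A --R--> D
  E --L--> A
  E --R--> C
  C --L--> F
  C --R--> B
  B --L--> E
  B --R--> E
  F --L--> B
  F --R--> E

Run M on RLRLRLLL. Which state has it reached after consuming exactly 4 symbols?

F

Trace: D -R-> B -L-> E -R-> C -L-> F
After 4 symbols: F.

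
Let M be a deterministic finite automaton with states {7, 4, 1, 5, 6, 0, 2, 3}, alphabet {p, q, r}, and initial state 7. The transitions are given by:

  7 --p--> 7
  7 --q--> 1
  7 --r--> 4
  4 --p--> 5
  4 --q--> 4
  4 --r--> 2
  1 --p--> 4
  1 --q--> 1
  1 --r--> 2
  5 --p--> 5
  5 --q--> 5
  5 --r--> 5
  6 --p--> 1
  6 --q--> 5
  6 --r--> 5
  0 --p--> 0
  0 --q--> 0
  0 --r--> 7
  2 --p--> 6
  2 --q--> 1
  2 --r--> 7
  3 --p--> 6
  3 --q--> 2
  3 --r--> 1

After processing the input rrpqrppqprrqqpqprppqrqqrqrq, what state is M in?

5

Trace: 7 -r-> 4 -r-> 2 -p-> 6 -q-> 5 -r-> 5 -p-> 5 -p-> 5 -q-> 5 -p-> 5 -r-> 5 -r-> 5 -q-> 5 -q-> 5 -p-> 5 -q-> 5 -p-> 5 -r-> 5 -p-> 5 -p-> 5 -q-> 5 -r-> 5 -q-> 5 -q-> 5 -r-> 5 -q-> 5 -r-> 5 -q-> 5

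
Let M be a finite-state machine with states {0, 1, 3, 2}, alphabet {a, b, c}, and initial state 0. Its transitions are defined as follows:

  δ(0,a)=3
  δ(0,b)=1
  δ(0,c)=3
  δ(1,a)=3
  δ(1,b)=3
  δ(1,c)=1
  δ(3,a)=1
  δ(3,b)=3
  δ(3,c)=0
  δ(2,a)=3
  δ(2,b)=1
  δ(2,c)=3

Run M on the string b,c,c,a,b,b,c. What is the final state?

start at 0
read 'b': 0 → 1
read 'c': 1 → 1
read 'c': 1 → 1
read 'a': 1 → 3
read 'b': 3 → 3
read 'b': 3 → 3
read 'c': 3 → 0

0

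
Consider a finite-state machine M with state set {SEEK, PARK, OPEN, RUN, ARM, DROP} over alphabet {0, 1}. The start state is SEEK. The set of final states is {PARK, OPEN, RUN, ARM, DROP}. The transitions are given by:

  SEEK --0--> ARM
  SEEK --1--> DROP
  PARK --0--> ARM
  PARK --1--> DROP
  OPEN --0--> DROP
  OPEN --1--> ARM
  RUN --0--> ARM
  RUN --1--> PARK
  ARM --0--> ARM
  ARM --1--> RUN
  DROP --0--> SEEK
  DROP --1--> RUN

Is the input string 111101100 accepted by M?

Yes

SEEK → DROP → RUN → PARK → DROP → SEEK → DROP → RUN → ARM → ARM
End state ARM is accepting.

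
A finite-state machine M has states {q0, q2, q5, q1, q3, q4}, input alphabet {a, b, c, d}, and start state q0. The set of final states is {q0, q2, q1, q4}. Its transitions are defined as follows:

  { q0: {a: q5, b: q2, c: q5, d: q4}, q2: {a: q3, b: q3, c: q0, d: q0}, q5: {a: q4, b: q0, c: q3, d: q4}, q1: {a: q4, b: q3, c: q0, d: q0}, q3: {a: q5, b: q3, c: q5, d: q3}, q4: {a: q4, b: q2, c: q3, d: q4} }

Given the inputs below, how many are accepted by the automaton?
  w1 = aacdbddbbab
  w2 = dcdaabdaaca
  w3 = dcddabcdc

w1:
  start at q0
  read 'a': q0 → q5
  read 'a': q5 → q4
  read 'c': q4 → q3
  read 'd': q3 → q3
  read 'b': q3 → q3
  read 'd': q3 → q3
  read 'd': q3 → q3
  read 'b': q3 → q3
  read 'b': q3 → q3
  read 'a': q3 → q5
  read 'b': q5 → q0
  end q0, accepted
w2:
  start at q0
  read 'd': q0 → q4
  read 'c': q4 → q3
  read 'd': q3 → q3
  read 'a': q3 → q5
  read 'a': q5 → q4
  read 'b': q4 → q2
  read 'd': q2 → q0
  read 'a': q0 → q5
  read 'a': q5 → q4
  read 'c': q4 → q3
  read 'a': q3 → q5
  end q5, rejected
w3:
  start at q0
  read 'd': q0 → q4
  read 'c': q4 → q3
  read 'd': q3 → q3
  read 'd': q3 → q3
  read 'a': q3 → q5
  read 'b': q5 → q0
  read 'c': q0 → q5
  read 'd': q5 → q4
  read 'c': q4 → q3
  end q3, rejected

1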